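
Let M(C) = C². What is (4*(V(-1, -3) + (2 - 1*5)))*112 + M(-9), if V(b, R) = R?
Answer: -2607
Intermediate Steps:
(4*(V(-1, -3) + (2 - 1*5)))*112 + M(-9) = (4*(-3 + (2 - 1*5)))*112 + (-9)² = (4*(-3 + (2 - 5)))*112 + 81 = (4*(-3 - 3))*112 + 81 = (4*(-6))*112 + 81 = -24*112 + 81 = -2688 + 81 = -2607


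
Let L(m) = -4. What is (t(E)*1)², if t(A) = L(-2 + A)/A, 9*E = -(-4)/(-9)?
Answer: 6561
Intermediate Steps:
E = -4/81 (E = (-(-4)/(-9))/9 = (-(-4)*(-1)/9)/9 = (-1*4/9)/9 = (⅑)*(-4/9) = -4/81 ≈ -0.049383)
t(A) = -4/A
(t(E)*1)² = (-4/(-4/81)*1)² = (-4*(-81/4)*1)² = (81*1)² = 81² = 6561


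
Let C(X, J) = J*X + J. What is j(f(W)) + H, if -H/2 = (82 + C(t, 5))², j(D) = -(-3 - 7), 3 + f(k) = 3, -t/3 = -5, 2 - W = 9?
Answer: -52478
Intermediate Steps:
W = -7 (W = 2 - 1*9 = 2 - 9 = -7)
t = 15 (t = -3*(-5) = 15)
f(k) = 0 (f(k) = -3 + 3 = 0)
C(X, J) = J + J*X
j(D) = 10 (j(D) = -1*(-10) = 10)
H = -52488 (H = -2*(82 + 5*(1 + 15))² = -2*(82 + 5*16)² = -2*(82 + 80)² = -2*162² = -2*26244 = -52488)
j(f(W)) + H = 10 - 52488 = -52478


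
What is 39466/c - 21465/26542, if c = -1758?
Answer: -542621021/23330418 ≈ -23.258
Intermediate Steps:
39466/c - 21465/26542 = 39466/(-1758) - 21465/26542 = 39466*(-1/1758) - 21465*1/26542 = -19733/879 - 21465/26542 = -542621021/23330418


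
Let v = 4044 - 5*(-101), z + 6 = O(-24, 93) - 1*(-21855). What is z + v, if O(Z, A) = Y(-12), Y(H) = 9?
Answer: 26407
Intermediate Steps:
O(Z, A) = 9
z = 21858 (z = -6 + (9 - 1*(-21855)) = -6 + (9 + 21855) = -6 + 21864 = 21858)
v = 4549 (v = 4044 + 505 = 4549)
z + v = 21858 + 4549 = 26407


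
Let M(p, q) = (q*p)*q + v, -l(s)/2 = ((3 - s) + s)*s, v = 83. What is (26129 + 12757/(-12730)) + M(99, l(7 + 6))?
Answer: 8001148683/12730 ≈ 6.2853e+5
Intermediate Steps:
l(s) = -6*s (l(s) = -2*((3 - s) + s)*s = -6*s)
M(p, q) = 83 + p*q**2 (M(p, q) = (q*p)*q + 83 = (p*q)*q + 83 = p*q**2 + 83 = 83 + p*q**2)
(26129 + 12757/(-12730)) + M(99, l(7 + 6)) = (26129 + 12757/(-12730)) + (83 + 99*(-6*(7 + 6))**2) = (26129 + 12757*(-1/12730)) + (83 + 99*(-6*13)**2) = (26129 - 12757/12730) + (83 + 99*(-78)**2) = 332609413/12730 + (83 + 99*6084) = 332609413/12730 + (83 + 602316) = 332609413/12730 + 602399 = 8001148683/12730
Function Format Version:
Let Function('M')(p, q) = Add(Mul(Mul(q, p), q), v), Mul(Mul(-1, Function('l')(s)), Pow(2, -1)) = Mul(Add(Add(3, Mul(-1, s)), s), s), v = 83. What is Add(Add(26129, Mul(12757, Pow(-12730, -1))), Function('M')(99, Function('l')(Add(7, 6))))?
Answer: Rational(8001148683, 12730) ≈ 6.2853e+5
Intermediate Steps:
Function('l')(s) = Mul(-6, s) (Function('l')(s) = Mul(-2, Mul(Add(Add(3, Mul(-1, s)), s), s)) = Mul(-2, Mul(3, s)) = Mul(-6, s))
Function('M')(p, q) = Add(83, Mul(p, Pow(q, 2))) (Function('M')(p, q) = Add(Mul(Mul(q, p), q), 83) = Add(Mul(Mul(p, q), q), 83) = Add(Mul(p, Pow(q, 2)), 83) = Add(83, Mul(p, Pow(q, 2))))
Add(Add(26129, Mul(12757, Pow(-12730, -1))), Function('M')(99, Function('l')(Add(7, 6)))) = Add(Add(26129, Mul(12757, Pow(-12730, -1))), Add(83, Mul(99, Pow(Mul(-6, Add(7, 6)), 2)))) = Add(Add(26129, Mul(12757, Rational(-1, 12730))), Add(83, Mul(99, Pow(Mul(-6, 13), 2)))) = Add(Add(26129, Rational(-12757, 12730)), Add(83, Mul(99, Pow(-78, 2)))) = Add(Rational(332609413, 12730), Add(83, Mul(99, 6084))) = Add(Rational(332609413, 12730), Add(83, 602316)) = Add(Rational(332609413, 12730), 602399) = Rational(8001148683, 12730)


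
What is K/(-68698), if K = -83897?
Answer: 83897/68698 ≈ 1.2212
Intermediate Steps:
K/(-68698) = -83897/(-68698) = -83897*(-1/68698) = 83897/68698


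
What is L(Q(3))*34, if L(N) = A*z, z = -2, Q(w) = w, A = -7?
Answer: 476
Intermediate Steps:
L(N) = 14 (L(N) = -7*(-2) = 14)
L(Q(3))*34 = 14*34 = 476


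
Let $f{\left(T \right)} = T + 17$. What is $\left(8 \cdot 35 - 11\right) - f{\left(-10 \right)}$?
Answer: $262$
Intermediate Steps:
$f{\left(T \right)} = 17 + T$
$\left(8 \cdot 35 - 11\right) - f{\left(-10 \right)} = \left(8 \cdot 35 - 11\right) - \left(17 - 10\right) = \left(280 - 11\right) - 7 = 269 - 7 = 262$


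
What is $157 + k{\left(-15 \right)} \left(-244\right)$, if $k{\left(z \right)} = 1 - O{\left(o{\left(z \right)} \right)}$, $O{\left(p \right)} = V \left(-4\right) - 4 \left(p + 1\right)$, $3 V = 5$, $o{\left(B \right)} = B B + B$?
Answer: $- \frac{622949}{3} \approx -2.0765 \cdot 10^{5}$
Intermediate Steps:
$o{\left(B \right)} = B + B^{2}$ ($o{\left(B \right)} = B^{2} + B = B + B^{2}$)
$V = \frac{5}{3}$ ($V = \frac{1}{3} \cdot 5 = \frac{5}{3} \approx 1.6667$)
$O{\left(p \right)} = - \frac{32}{3} - 4 p$ ($O{\left(p \right)} = \frac{5}{3} \left(-4\right) - 4 \left(p + 1\right) = - \frac{20}{3} - 4 \left(1 + p\right) = - \frac{20}{3} - \left(4 + 4 p\right) = - \frac{32}{3} - 4 p$)
$k{\left(z \right)} = \frac{35}{3} + 4 z \left(1 + z\right)$ ($k{\left(z \right)} = 1 - \left(- \frac{32}{3} - 4 z \left(1 + z\right)\right) = 1 + \left(\frac{32}{3} + 4 z \left(1 + z\right)\right) = \frac{35}{3} + 4 z \left(1 + z\right)$)
$157 + k{\left(-15 \right)} \left(-244\right) = 157 + \left(\frac{35}{3} + 4 \left(-15\right) \left(1 - 15\right)\right) \left(-244\right) = 157 + \left(\frac{35}{3} + 4 \left(-15\right) \left(-14\right)\right) \left(-244\right) = 157 + \left(\frac{35}{3} + 840\right) \left(-244\right) = 157 + \frac{2555}{3} \left(-244\right) = 157 - \frac{623420}{3} = - \frac{622949}{3}$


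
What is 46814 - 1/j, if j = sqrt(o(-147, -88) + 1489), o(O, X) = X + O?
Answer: 46814 - sqrt(1254)/1254 ≈ 46814.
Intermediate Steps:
o(O, X) = O + X
j = sqrt(1254) (j = sqrt((-147 - 88) + 1489) = sqrt(-235 + 1489) = sqrt(1254) ≈ 35.412)
46814 - 1/j = 46814 - 1/(sqrt(1254)) = 46814 - sqrt(1254)/1254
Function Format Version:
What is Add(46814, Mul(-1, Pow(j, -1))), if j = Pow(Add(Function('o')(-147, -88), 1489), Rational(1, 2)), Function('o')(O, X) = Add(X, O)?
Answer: Add(46814, Mul(Rational(-1, 1254), Pow(1254, Rational(1, 2)))) ≈ 46814.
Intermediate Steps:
Function('o')(O, X) = Add(O, X)
j = Pow(1254, Rational(1, 2)) (j = Pow(Add(Add(-147, -88), 1489), Rational(1, 2)) = Pow(Add(-235, 1489), Rational(1, 2)) = Pow(1254, Rational(1, 2)) ≈ 35.412)
Add(46814, Mul(-1, Pow(j, -1))) = Add(46814, Mul(-1, Pow(Pow(1254, Rational(1, 2)), -1))) = Add(46814, Mul(-1, Mul(Rational(1, 1254), Pow(1254, Rational(1, 2))))) = Add(46814, Mul(Rational(-1, 1254), Pow(1254, Rational(1, 2))))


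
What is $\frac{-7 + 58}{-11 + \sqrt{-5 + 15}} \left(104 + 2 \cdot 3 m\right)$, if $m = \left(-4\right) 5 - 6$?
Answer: $\frac{9724}{37} + \frac{884 \sqrt{10}}{37} \approx 338.36$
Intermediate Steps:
$m = -26$ ($m = -20 - 6 = -26$)
$\frac{-7 + 58}{-11 + \sqrt{-5 + 15}} \left(104 + 2 \cdot 3 m\right) = \frac{-7 + 58}{-11 + \sqrt{-5 + 15}} \left(104 + 2 \cdot 3 \left(-26\right)\right) = \frac{51}{-11 + \sqrt{10}} \left(104 + 6 \left(-26\right)\right) = \frac{51}{-11 + \sqrt{10}} \left(104 - 156\right) = \frac{51}{-11 + \sqrt{10}} \left(-52\right) = - \frac{2652}{-11 + \sqrt{10}}$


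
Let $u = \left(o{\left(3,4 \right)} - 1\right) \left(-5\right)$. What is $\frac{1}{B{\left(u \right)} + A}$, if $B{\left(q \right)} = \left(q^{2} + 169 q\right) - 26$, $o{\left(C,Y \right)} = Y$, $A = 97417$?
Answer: $\frac{1}{95081} \approx 1.0517 \cdot 10^{-5}$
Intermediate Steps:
$u = -15$ ($u = \left(4 - 1\right) \left(-5\right) = 3 \left(-5\right) = -15$)
$B{\left(q \right)} = -26 + q^{2} + 169 q$
$\frac{1}{B{\left(u \right)} + A} = \frac{1}{\left(-26 + \left(-15\right)^{2} + 169 \left(-15\right)\right) + 97417} = \frac{1}{\left(-26 + 225 - 2535\right) + 97417} = \frac{1}{-2336 + 97417} = \frac{1}{95081}$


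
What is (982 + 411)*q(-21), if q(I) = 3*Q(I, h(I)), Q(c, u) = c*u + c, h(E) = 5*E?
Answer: 9126936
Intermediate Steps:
Q(c, u) = c + c*u
q(I) = 3*I*(1 + 5*I) (q(I) = 3*(I*(1 + 5*I)) = 3*I*(1 + 5*I))
(982 + 411)*q(-21) = (982 + 411)*(3*(-21)*(1 + 5*(-21))) = 1393*(3*(-21)*(1 - 105)) = 1393*(3*(-21)*(-104)) = 1393*6552 = 9126936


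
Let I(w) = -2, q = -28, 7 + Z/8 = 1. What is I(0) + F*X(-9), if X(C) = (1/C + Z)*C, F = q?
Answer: -12126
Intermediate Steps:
Z = -48 (Z = -56 + 8*1 = -56 + 8 = -48)
F = -28
X(C) = C*(-48 + 1/C) (X(C) = (1/C - 48)*C = (-48 + 1/C)*C = C*(-48 + 1/C))
I(0) + F*X(-9) = -2 - 28*(1 - 48*(-9)) = -2 - 28*(1 + 432) = -2 - 28*433 = -2 - 12124 = -12126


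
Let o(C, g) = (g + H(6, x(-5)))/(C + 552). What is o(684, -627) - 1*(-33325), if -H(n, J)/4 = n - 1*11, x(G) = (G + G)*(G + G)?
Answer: 41189093/1236 ≈ 33325.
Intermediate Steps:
x(G) = 4*G² (x(G) = (2*G)*(2*G) = 4*G²)
H(n, J) = 44 - 4*n (H(n, J) = -4*(n - 1*11) = -4*(n - 11) = -4*(-11 + n) = 44 - 4*n)
o(C, g) = (20 + g)/(552 + C) (o(C, g) = (g + (44 - 4*6))/(C + 552) = (g + (44 - 24))/(552 + C) = (g + 20)/(552 + C) = (20 + g)/(552 + C))
o(684, -627) - 1*(-33325) = (20 - 627)/(552 + 684) - 1*(-33325) = -607/1236 + 33325 = 41189093/1236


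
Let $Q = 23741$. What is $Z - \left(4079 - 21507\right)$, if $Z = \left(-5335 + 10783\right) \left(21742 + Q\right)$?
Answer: $247808812$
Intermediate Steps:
$Z = 247791384$ ($Z = \left(-5335 + 10783\right) \left(21742 + 23741\right) = 5448 \cdot 45483 = 247791384$)
$Z - \left(4079 - 21507\right) = 247791384 - \left(4079 - 21507\right) = 247791384 - -17428 = 247791384 + 17428 = 247808812$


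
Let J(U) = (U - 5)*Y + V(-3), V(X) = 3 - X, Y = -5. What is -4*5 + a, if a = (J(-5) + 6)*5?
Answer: 290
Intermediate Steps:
J(U) = 31 - 5*U (J(U) = (U - 5)*(-5) + (3 - 1*(-3)) = (-5 + U)*(-5) + (3 + 3) = (25 - 5*U) + 6 = 31 - 5*U)
a = 310 (a = ((31 - 5*(-5)) + 6)*5 = ((31 + 25) + 6)*5 = (56 + 6)*5 = 62*5 = 310)
-4*5 + a = -4*5 + 310 = -20 + 310 = 290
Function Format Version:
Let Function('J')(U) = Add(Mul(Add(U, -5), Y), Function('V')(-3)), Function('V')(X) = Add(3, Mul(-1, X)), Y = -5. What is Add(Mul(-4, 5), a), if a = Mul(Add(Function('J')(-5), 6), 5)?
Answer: 290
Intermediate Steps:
Function('J')(U) = Add(31, Mul(-5, U)) (Function('J')(U) = Add(Mul(Add(U, -5), -5), Add(3, Mul(-1, -3))) = Add(Mul(Add(-5, U), -5), Add(3, 3)) = Add(Add(25, Mul(-5, U)), 6) = Add(31, Mul(-5, U)))
a = 310 (a = Mul(Add(Add(31, Mul(-5, -5)), 6), 5) = Mul(Add(Add(31, 25), 6), 5) = Mul(Add(56, 6), 5) = Mul(62, 5) = 310)
Add(Mul(-4, 5), a) = Add(Mul(-4, 5), 310) = Add(-20, 310) = 290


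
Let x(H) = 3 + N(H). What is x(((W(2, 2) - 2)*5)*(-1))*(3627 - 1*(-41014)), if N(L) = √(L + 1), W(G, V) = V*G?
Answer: 133923 + 133923*I ≈ 1.3392e+5 + 1.3392e+5*I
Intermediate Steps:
W(G, V) = G*V
N(L) = √(1 + L)
x(H) = 3 + √(1 + H)
x(((W(2, 2) - 2)*5)*(-1))*(3627 - 1*(-41014)) = (3 + √(1 + ((2*2 - 2)*5)*(-1)))*(3627 - 1*(-41014)) = (3 + √(1 + ((4 - 2)*5)*(-1)))*(3627 + 41014) = (3 + √(1 + (2*5)*(-1)))*44641 = (3 + √(1 + 10*(-1)))*44641 = (3 + √(1 - 10))*44641 = (3 + √(-9))*44641 = (3 + 3*I)*44641 = 133923 + 133923*I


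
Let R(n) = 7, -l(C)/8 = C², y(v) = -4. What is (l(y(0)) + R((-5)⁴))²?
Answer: 14641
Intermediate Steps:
l(C) = -8*C²
(l(y(0)) + R((-5)⁴))² = (-8*(-4)² + 7)² = (-8*16 + 7)² = (-128 + 7)² = (-121)² = 14641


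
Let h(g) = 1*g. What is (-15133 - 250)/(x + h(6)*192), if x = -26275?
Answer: 15383/25123 ≈ 0.61231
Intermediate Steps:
h(g) = g
(-15133 - 250)/(x + h(6)*192) = (-15133 - 250)/(-26275 + 6*192) = -15383/(-26275 + 1152) = -15383/(-25123) = -15383*(-1/25123) = 15383/25123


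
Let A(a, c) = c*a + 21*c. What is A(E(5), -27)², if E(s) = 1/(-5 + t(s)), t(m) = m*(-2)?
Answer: 7986276/25 ≈ 3.1945e+5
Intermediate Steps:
t(m) = -2*m
E(s) = 1/(-5 - 2*s)
A(a, c) = 21*c + a*c (A(a, c) = a*c + 21*c = 21*c + a*c)
A(E(5), -27)² = (-27*(21 - 1/(5 + 2*5)))² = (-27*(21 - 1/(5 + 10)))² = (-27*(21 - 1/15))² = (-27*314/15)² = (-2826/5)² = 7986276/25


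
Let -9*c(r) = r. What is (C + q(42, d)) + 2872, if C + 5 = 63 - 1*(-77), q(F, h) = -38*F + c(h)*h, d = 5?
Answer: 12674/9 ≈ 1408.2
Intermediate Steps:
c(r) = -r/9
q(F, h) = -38*F - h²/9 (q(F, h) = -38*F + (-h/9)*h = -38*F - h²/9)
C = 135 (C = -5 + (63 - 1*(-77)) = -5 + (63 + 77) = -5 + 140 = 135)
(C + q(42, d)) + 2872 = (135 + (-38*42 - ⅑*5²)) + 2872 = (135 + (-1596 - ⅑*25)) + 2872 = (135 + (-1596 - 25/9)) + 2872 = (135 - 14389/9) + 2872 = -13174/9 + 2872 = 12674/9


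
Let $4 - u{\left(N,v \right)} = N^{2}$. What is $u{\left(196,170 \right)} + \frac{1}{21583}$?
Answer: $- \frac{829046195}{21583} \approx -38412.0$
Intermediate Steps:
$u{\left(N,v \right)} = 4 - N^{2}$
$u{\left(196,170 \right)} + \frac{1}{21583} = \left(4 - 196^{2}\right) + \frac{1}{21583} = \left(4 - 38416\right) + \frac{1}{21583} = -38412 + \frac{1}{21583} = - \frac{829046195}{21583}$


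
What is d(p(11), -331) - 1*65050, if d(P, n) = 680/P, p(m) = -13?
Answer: -846330/13 ≈ -65102.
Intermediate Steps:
d(p(11), -331) - 1*65050 = 680/(-13) - 1*65050 = 680*(-1/13) - 65050 = -680/13 - 65050 = -846330/13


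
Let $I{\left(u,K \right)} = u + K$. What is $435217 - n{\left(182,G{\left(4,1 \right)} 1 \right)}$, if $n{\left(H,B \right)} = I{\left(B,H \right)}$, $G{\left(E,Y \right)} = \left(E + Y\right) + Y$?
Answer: $435029$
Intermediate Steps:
$I{\left(u,K \right)} = K + u$
$G{\left(E,Y \right)} = E + 2 Y$
$n{\left(H,B \right)} = B + H$ ($n{\left(H,B \right)} = H + B = B + H$)
$435217 - n{\left(182,G{\left(4,1 \right)} 1 \right)} = 435217 - \left(\left(4 + 2 \cdot 1\right) 1 + 182\right) = 435217 - \left(\left(4 + 2\right) 1 + 182\right) = 435217 - \left(6 \cdot 1 + 182\right) = 435217 - \left(6 + 182\right) = 435217 - 188 = 435029$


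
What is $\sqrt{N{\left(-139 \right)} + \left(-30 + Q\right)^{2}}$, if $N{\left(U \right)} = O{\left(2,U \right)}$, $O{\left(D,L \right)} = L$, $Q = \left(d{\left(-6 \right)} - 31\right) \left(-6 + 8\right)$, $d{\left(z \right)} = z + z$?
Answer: $\sqrt{13317} \approx 115.4$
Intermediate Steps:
$d{\left(z \right)} = 2 z$
$Q = -86$ ($Q = \left(2 \left(-6\right) - 31\right) \left(-6 + 8\right) = \left(-12 - 31\right) 2 = \left(-43\right) 2 = -86$)
$N{\left(U \right)} = U$
$\sqrt{N{\left(-139 \right)} + \left(-30 + Q\right)^{2}} = \sqrt{-139 + \left(-30 - 86\right)^{2}} = \sqrt{-139 + \left(-116\right)^{2}} = \sqrt{-139 + 13456} = \sqrt{13317}$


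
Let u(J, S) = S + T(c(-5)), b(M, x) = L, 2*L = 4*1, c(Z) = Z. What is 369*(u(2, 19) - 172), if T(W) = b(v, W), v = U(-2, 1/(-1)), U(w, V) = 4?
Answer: -55719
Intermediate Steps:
v = 4
L = 2 (L = (4*1)/2 = (1/2)*4 = 2)
b(M, x) = 2
T(W) = 2
u(J, S) = 2 + S (u(J, S) = S + 2 = 2 + S)
369*(u(2, 19) - 172) = 369*((2 + 19) - 172) = 369*(21 - 172) = 369*(-151) = -55719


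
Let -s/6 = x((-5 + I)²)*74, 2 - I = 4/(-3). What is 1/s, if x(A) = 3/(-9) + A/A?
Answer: -1/296 ≈ -0.0033784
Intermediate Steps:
I = 10/3 (I = 2 - 4/(-3) = 2 - 4*(-1)/3 = 2 - 1*(-4/3) = 2 + 4/3 = 10/3 ≈ 3.3333)
x(A) = ⅔ (x(A) = 3*(-⅑) + 1 = -⅓ + 1 = ⅔)
s = -296 (s = -4*74 = -6*148/3 = -296)
1/s = 1/(-296) = -1/296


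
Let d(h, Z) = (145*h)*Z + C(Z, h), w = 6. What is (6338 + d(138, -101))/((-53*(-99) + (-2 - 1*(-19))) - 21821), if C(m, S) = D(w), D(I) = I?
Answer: 2014666/16557 ≈ 121.68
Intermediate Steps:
C(m, S) = 6
d(h, Z) = 6 + 145*Z*h (d(h, Z) = (145*h)*Z + 6 = 145*Z*h + 6 = 6 + 145*Z*h)
(6338 + d(138, -101))/((-53*(-99) + (-2 - 1*(-19))) - 21821) = (6338 + (6 + 145*(-101)*138))/((-53*(-99) + (-2 - 1*(-19))) - 21821) = (6338 + (6 - 2021010))/((5247 + (-2 + 19)) - 21821) = (6338 - 2021004)/((5247 + 17) - 21821) = -2014666/(5264 - 21821) = -2014666/(-16557) = -2014666*(-1/16557) = 2014666/16557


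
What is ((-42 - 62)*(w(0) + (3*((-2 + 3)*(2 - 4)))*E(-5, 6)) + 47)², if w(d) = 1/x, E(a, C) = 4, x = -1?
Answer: 7006609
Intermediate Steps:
w(d) = -1 (w(d) = 1/(-1) = -1)
((-42 - 62)*(w(0) + (3*((-2 + 3)*(2 - 4)))*E(-5, 6)) + 47)² = ((-42 - 62)*(-1 + (3*((-2 + 3)*(2 - 4)))*4) + 47)² = (-104*(-1 + (3*(1*(-2)))*4) + 47)² = (-104*(-1 + (3*(-2))*4) + 47)² = (-104*(-1 - 6*4) + 47)² = (-104*(-1 - 24) + 47)² = (-104*(-25) + 47)² = (2600 + 47)² = 2647² = 7006609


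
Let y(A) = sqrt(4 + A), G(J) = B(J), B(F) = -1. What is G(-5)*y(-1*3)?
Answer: -1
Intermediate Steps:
G(J) = -1
G(-5)*y(-1*3) = -sqrt(4 - 1*3) = -sqrt(4 - 3) = -sqrt(1) = -1*1 = -1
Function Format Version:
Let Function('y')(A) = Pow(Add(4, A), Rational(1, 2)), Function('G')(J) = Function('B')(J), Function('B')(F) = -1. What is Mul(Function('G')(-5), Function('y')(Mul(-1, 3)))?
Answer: -1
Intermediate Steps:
Function('G')(J) = -1
Mul(Function('G')(-5), Function('y')(Mul(-1, 3))) = Mul(-1, Pow(Add(4, Mul(-1, 3)), Rational(1, 2))) = Mul(-1, Pow(Add(4, -3), Rational(1, 2))) = Mul(-1, Pow(1, Rational(1, 2))) = Mul(-1, 1) = -1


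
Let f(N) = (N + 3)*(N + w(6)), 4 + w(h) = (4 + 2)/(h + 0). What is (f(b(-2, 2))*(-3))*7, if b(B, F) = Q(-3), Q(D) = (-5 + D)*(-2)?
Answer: -5187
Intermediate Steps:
Q(D) = 10 - 2*D
b(B, F) = 16 (b(B, F) = 10 - 2*(-3) = 10 + 6 = 16)
w(h) = -4 + 6/h (w(h) = -4 + (4 + 2)/(h + 0) = -4 + 6/h)
f(N) = (-3 + N)*(3 + N) (f(N) = (N + 3)*(N + (-4 + 6/6)) = (3 + N)*(N + (-4 + 6*(⅙))) = (3 + N)*(N + (-4 + 1)) = (3 + N)*(N - 3) = (3 + N)*(-3 + N) = (-3 + N)*(3 + N))
(f(b(-2, 2))*(-3))*7 = ((-9 + 16²)*(-3))*7 = ((-9 + 256)*(-3))*7 = (247*(-3))*7 = -741*7 = -5187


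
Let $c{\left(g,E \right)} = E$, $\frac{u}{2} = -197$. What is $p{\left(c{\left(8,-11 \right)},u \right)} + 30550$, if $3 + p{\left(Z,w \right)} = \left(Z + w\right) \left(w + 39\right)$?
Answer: $174322$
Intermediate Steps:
$u = -394$ ($u = 2 \left(-197\right) = -394$)
$p{\left(Z,w \right)} = -3 + \left(39 + w\right) \left(Z + w\right)$ ($p{\left(Z,w \right)} = -3 + \left(Z + w\right) \left(w + 39\right) = -3 + \left(Z + w\right) \left(39 + w\right) = -3 + \left(39 + w\right) \left(Z + w\right)$)
$p{\left(c{\left(8,-11 \right)},u \right)} + 30550 = \left(-3 + \left(-394\right)^{2} + 39 \left(-11\right) + 39 \left(-394\right) - -4334\right) + 30550 = \left(-3 + 155236 - 429 - 15366 + 4334\right) + 30550 = 143772 + 30550 = 174322$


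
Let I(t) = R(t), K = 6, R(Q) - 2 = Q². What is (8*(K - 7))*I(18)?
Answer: -2608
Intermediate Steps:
R(Q) = 2 + Q²
I(t) = 2 + t²
(8*(K - 7))*I(18) = (8*(6 - 7))*(2 + 18²) = (8*(-1))*(2 + 324) = -8*326 = -2608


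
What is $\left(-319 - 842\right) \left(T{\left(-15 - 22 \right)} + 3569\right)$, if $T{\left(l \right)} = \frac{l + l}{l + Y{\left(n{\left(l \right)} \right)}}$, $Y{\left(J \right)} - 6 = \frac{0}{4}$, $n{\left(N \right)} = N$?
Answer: $- \frac{128537793}{31} \approx -4.1464 \cdot 10^{6}$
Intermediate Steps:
$Y{\left(J \right)} = 6$ ($Y{\left(J \right)} = 6 + \frac{0}{4} = 6 + 0 \cdot \frac{1}{4} = 6 + 0 = 6$)
$T{\left(l \right)} = \frac{2 l}{6 + l}$ ($T{\left(l \right)} = \frac{l + l}{l + 6} = \frac{2 l}{6 + l}$)
$\left(-319 - 842\right) \left(T{\left(-15 - 22 \right)} + 3569\right) = \left(-319 - 842\right) \left(\frac{2 \left(-15 - 22\right)}{6 - 37} + 3569\right) = - 1161 \left(\frac{2 \left(-15 - 22\right)}{6 - 37} + 3569\right) = - 1161 \left(2 \left(-37\right) \frac{1}{6 - 37} + 3569\right) = - 1161 \left(2 \left(-37\right) \frac{1}{-31} + 3569\right) = - 1161 \left(2 \left(-37\right) \left(- \frac{1}{31}\right) + 3569\right) = - 1161 \left(\frac{74}{31} + 3569\right) = \left(-1161\right) \frac{110713}{31} = - \frac{128537793}{31}$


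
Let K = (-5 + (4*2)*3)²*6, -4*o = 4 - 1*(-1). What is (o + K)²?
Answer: 74978281/16 ≈ 4.6861e+6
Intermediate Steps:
o = -5/4 (o = -(4 - 1*(-1))/4 = -(4 + 1)/4 = -¼*5 = -5/4 ≈ -1.2500)
K = 2166 (K = (-5 + 8*3)²*6 = (-5 + 24)²*6 = 19²*6 = 361*6 = 2166)
(o + K)² = (-5/4 + 2166)² = (8659/4)² = 74978281/16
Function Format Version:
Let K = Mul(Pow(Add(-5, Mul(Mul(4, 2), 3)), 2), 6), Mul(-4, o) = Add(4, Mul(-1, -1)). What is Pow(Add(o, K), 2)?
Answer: Rational(74978281, 16) ≈ 4.6861e+6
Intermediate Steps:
o = Rational(-5, 4) (o = Mul(Rational(-1, 4), Add(4, Mul(-1, -1))) = Mul(Rational(-1, 4), Add(4, 1)) = Mul(Rational(-1, 4), 5) = Rational(-5, 4) ≈ -1.2500)
K = 2166 (K = Mul(Pow(Add(-5, Mul(8, 3)), 2), 6) = Mul(Pow(Add(-5, 24), 2), 6) = Mul(Pow(19, 2), 6) = Mul(361, 6) = 2166)
Pow(Add(o, K), 2) = Pow(Add(Rational(-5, 4), 2166), 2) = Pow(Rational(8659, 4), 2) = Rational(74978281, 16)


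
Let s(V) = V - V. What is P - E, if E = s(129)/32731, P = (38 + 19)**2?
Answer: 3249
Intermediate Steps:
s(V) = 0
P = 3249 (P = 57**2 = 3249)
E = 0 (E = 0/32731 = 0*(1/32731) = 0)
P - E = 3249 - 1*0 = 3249 + 0 = 3249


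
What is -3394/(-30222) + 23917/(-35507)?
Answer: -301154408/536546277 ≈ -0.56128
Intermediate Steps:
-3394/(-30222) + 23917/(-35507) = -3394*(-1/30222) + 23917*(-1/35507) = 1697/15111 - 23917/35507 = -301154408/536546277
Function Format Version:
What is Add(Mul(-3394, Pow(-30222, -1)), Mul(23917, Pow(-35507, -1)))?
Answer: Rational(-301154408, 536546277) ≈ -0.56128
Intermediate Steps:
Add(Mul(-3394, Pow(-30222, -1)), Mul(23917, Pow(-35507, -1))) = Add(Mul(-3394, Rational(-1, 30222)), Mul(23917, Rational(-1, 35507))) = Add(Rational(1697, 15111), Rational(-23917, 35507)) = Rational(-301154408, 536546277)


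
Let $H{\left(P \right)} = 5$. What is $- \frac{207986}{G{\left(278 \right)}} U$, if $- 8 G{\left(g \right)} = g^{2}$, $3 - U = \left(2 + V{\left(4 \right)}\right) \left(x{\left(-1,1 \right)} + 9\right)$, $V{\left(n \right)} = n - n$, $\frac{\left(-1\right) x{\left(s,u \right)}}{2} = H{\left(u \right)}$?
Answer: $\frac{2079860}{19321} \approx 107.65$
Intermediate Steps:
$x{\left(s,u \right)} = -10$ ($x{\left(s,u \right)} = \left(-2\right) 5 = -10$)
$V{\left(n \right)} = 0$
$U = 5$ ($U = 3 - \left(2 + 0\right) \left(-10 + 9\right) = 3 - 2 \left(-1\right) = 3 - -2 = 3 + 2 = 5$)
$G{\left(g \right)} = - \frac{g^{2}}{8}$
$- \frac{207986}{G{\left(278 \right)}} U = - \frac{207986}{\left(- \frac{1}{8}\right) 278^{2}} \cdot 5 = - \frac{207986}{\left(- \frac{1}{8}\right) 77284} \cdot 5 = - \frac{207986}{- \frac{19321}{2}} \cdot 5 = \left(-207986\right) \left(- \frac{2}{19321}\right) 5 = \frac{415972}{19321} \cdot 5 = \frac{2079860}{19321}$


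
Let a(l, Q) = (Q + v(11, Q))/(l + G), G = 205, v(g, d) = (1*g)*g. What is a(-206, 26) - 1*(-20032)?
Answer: 19885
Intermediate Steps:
v(g, d) = g² (v(g, d) = g*g = g²)
a(l, Q) = (121 + Q)/(205 + l) (a(l, Q) = (Q + 11²)/(l + 205) = (Q + 121)/(205 + l) = (121 + Q)/(205 + l))
a(-206, 26) - 1*(-20032) = (121 + 26)/(205 - 206) - 1*(-20032) = 147/(-1) + 20032 = -1*147 + 20032 = -147 + 20032 = 19885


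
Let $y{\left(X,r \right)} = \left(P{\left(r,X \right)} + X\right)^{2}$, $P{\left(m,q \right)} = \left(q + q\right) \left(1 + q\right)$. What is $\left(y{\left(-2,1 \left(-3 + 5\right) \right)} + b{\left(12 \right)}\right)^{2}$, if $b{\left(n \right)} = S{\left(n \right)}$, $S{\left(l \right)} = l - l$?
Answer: $16$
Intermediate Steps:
$P{\left(m,q \right)} = 2 q \left(1 + q\right)$
$S{\left(l \right)} = 0$
$b{\left(n \right)} = 0$
$y{\left(X,r \right)} = \left(X + 2 X \left(1 + X\right)\right)^{2}$ ($y{\left(X,r \right)} = \left(2 X \left(1 + X\right) + X\right)^{2} = \left(X + 2 X \left(1 + X\right)\right)^{2}$)
$\left(y{\left(-2,1 \left(-3 + 5\right) \right)} + b{\left(12 \right)}\right)^{2} = \left(\left(-2\right)^{2} \left(3 + 2 \left(-2\right)\right)^{2} + 0\right)^{2} = \left(4 \left(3 - 4\right)^{2} + 0\right)^{2} = \left(4 \left(-1\right)^{2} + 0\right)^{2} = \left(4 \cdot 1 + 0\right)^{2} = \left(4 + 0\right)^{2} = 4^{2} = 16$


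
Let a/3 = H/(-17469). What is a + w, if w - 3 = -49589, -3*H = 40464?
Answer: -96241930/1941 ≈ -49584.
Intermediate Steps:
H = -13488 (H = -1/3*40464 = -13488)
w = -49586 (w = 3 - 49589 = -49586)
a = 4496/1941 (a = 3*(-13488/(-17469)) = 3*(-13488*(-1/17469)) = 3*(4496/5823) = 4496/1941 ≈ 2.3163)
a + w = 4496/1941 - 49586 = -96241930/1941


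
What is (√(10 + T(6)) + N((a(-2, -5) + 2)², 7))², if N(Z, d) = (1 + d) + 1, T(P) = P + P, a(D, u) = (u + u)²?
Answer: (9 + √22)² ≈ 187.43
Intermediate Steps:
a(D, u) = 4*u² (a(D, u) = (2*u)² = 4*u²)
T(P) = 2*P
N(Z, d) = 2 + d
(√(10 + T(6)) + N((a(-2, -5) + 2)², 7))² = (√(10 + 2*6) + (2 + 7))² = (√(10 + 12) + 9)² = (√22 + 9)² = (9 + √22)²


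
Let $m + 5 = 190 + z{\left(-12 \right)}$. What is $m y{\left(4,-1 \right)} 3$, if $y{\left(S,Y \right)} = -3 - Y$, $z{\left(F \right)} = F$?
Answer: $-1038$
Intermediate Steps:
$m = 173$ ($m = -5 + \left(190 - 12\right) = -5 + 178 = 173$)
$m y{\left(4,-1 \right)} 3 = 173 \left(-3 - -1\right) 3 = 173 \left(-3 + 1\right) 3 = 173 \left(\left(-2\right) 3\right) = 173 \left(-6\right) = -1038$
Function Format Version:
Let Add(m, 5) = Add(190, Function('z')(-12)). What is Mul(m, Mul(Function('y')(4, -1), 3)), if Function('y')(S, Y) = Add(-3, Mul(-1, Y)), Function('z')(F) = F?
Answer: -1038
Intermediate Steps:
m = 173 (m = Add(-5, Add(190, -12)) = Add(-5, 178) = 173)
Mul(m, Mul(Function('y')(4, -1), 3)) = Mul(173, Mul(Add(-3, Mul(-1, -1)), 3)) = Mul(173, Mul(Add(-3, 1), 3)) = Mul(173, Mul(-2, 3)) = Mul(173, -6) = -1038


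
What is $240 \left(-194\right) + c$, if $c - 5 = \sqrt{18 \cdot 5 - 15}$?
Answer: $-46555 + 5 \sqrt{3} \approx -46546.0$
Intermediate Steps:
$c = 5 + 5 \sqrt{3}$ ($c = 5 + \sqrt{18 \cdot 5 - 15} = 5 + \sqrt{90 - 15} = 5 + \sqrt{75} = 5 + 5 \sqrt{3} \approx 13.66$)
$240 \left(-194\right) + c = 240 \left(-194\right) + \left(5 + 5 \sqrt{3}\right) = -46560 + \left(5 + 5 \sqrt{3}\right) = -46555 + 5 \sqrt{3}$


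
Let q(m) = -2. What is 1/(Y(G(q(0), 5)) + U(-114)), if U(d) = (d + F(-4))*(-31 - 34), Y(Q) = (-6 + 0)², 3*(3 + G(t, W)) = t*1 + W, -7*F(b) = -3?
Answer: 7/51927 ≈ 0.00013480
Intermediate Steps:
F(b) = 3/7 (F(b) = -⅐*(-3) = 3/7)
G(t, W) = -3 + W/3 + t/3 (G(t, W) = -3 + (t*1 + W)/3 = -3 + (t + W)/3 = -3 + (W + t)/3 = -3 + (W/3 + t/3) = -3 + W/3 + t/3)
Y(Q) = 36 (Y(Q) = (-6)² = 36)
U(d) = -195/7 - 65*d (U(d) = (d + 3/7)*(-31 - 34) = (3/7 + d)*(-65) = -195/7 - 65*d)
1/(Y(G(q(0), 5)) + U(-114)) = 1/(36 + (-195/7 - 65*(-114))) = 1/(36 + (-195/7 + 7410)) = 1/(36 + 51675/7) = 1/(51927/7) = 7/51927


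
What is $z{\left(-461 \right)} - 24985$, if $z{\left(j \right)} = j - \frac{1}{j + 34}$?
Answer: $- \frac{10865441}{427} \approx -25446.0$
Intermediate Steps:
$z{\left(j \right)} = j - \frac{1}{34 + j}$
$z{\left(-461 \right)} - 24985 = \frac{-1 + \left(-461\right)^{2} + 34 \left(-461\right)}{34 - 461} - 24985 = \frac{-1 + 212521 - 15674}{-427} - 24985 = \left(- \frac{1}{427}\right) 196846 - 24985 = - \frac{196846}{427} - 24985 = - \frac{10865441}{427}$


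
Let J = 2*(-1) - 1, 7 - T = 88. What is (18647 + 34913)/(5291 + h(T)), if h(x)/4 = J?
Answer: 53560/5279 ≈ 10.146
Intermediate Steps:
T = -81 (T = 7 - 1*88 = 7 - 88 = -81)
J = -3 (J = -2 - 1 = -3)
h(x) = -12 (h(x) = 4*(-3) = -12)
(18647 + 34913)/(5291 + h(T)) = (18647 + 34913)/(5291 - 12) = 53560/5279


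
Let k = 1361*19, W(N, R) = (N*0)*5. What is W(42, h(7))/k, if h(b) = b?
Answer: 0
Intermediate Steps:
W(N, R) = 0 (W(N, R) = 0*5 = 0)
k = 25859
W(42, h(7))/k = 0/25859 = 0*(1/25859) = 0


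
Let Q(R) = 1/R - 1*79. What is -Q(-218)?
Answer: 17223/218 ≈ 79.005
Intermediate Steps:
Q(R) = -79 + 1/R (Q(R) = 1/R - 79 = -79 + 1/R)
-Q(-218) = -(-79 + 1/(-218)) = -(-79 - 1/218) = -1*(-17223/218) = 17223/218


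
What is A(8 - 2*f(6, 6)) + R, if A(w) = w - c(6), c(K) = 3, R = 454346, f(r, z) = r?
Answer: 454339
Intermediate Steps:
A(w) = -3 + w (A(w) = w - 1*3 = w - 3 = -3 + w)
A(8 - 2*f(6, 6)) + R = (-3 + (8 - 2*6)) + 454346 = (-3 + (8 - 12)) + 454346 = (-3 - 4) + 454346 = -7 + 454346 = 454339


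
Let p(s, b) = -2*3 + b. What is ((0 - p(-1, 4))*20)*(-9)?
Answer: -360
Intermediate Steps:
p(s, b) = -6 + b
((0 - p(-1, 4))*20)*(-9) = ((0 - (-6 + 4))*20)*(-9) = ((0 - 1*(-2))*20)*(-9) = ((0 + 2)*20)*(-9) = (2*20)*(-9) = 40*(-9) = -360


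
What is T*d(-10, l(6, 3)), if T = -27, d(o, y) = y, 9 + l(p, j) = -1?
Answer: 270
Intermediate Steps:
l(p, j) = -10 (l(p, j) = -9 - 1 = -10)
T*d(-10, l(6, 3)) = -27*(-10) = 270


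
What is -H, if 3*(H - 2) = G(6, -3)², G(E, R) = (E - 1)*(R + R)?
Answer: -302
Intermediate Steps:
G(E, R) = 2*R*(-1 + E) (G(E, R) = (-1 + E)*(2*R) = 2*R*(-1 + E))
H = 302 (H = 2 + (2*(-3)*(-1 + 6))²/3 = 2 + (2*(-3)*5)²/3 = 2 + (⅓)*(-30)² = 2 + (⅓)*900 = 2 + 300 = 302)
-H = -1*302 = -302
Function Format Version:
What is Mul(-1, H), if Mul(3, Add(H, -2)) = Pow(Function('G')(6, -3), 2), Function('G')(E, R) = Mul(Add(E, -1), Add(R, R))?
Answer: -302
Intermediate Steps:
Function('G')(E, R) = Mul(2, R, Add(-1, E)) (Function('G')(E, R) = Mul(Add(-1, E), Mul(2, R)) = Mul(2, R, Add(-1, E)))
H = 302 (H = Add(2, Mul(Rational(1, 3), Pow(Mul(2, -3, Add(-1, 6)), 2))) = Add(2, Mul(Rational(1, 3), Pow(Mul(2, -3, 5), 2))) = Add(2, Mul(Rational(1, 3), Pow(-30, 2))) = Add(2, Mul(Rational(1, 3), 900)) = Add(2, 300) = 302)
Mul(-1, H) = Mul(-1, 302) = -302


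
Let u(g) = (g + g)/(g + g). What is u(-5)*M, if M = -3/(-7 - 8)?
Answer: 1/5 ≈ 0.20000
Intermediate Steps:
u(g) = 1 (u(g) = (2*g)/((2*g)) = (2*g)*(1/(2*g)) = 1)
M = 1/5 (M = -3/(-15) = -3*(-1/15) = 1/5 ≈ 0.20000)
u(-5)*M = 1*(1/5) = 1/5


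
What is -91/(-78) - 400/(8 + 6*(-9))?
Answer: 1361/138 ≈ 9.8623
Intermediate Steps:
-91/(-78) - 400/(8 + 6*(-9)) = -91*(-1/78) - 400/(8 - 54) = 7/6 - 400/(-46) = 7/6 - 400*(-1/46) = 7/6 + 200/23 = 1361/138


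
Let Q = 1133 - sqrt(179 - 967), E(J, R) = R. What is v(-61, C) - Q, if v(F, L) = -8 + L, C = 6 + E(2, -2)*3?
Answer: -1141 + 2*I*sqrt(197) ≈ -1141.0 + 28.071*I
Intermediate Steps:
C = 0 (C = 6 - 2*3 = 6 - 6 = 0)
Q = 1133 - 2*I*sqrt(197) (Q = 1133 - sqrt(-788) = 1133 - 2*I*sqrt(197) ≈ 1133.0 - 28.071*I)
v(-61, C) - Q = (-8 + 0) - (1133 - 2*I*sqrt(197)) = -8 + (-1133 + 2*I*sqrt(197)) = -1141 + 2*I*sqrt(197)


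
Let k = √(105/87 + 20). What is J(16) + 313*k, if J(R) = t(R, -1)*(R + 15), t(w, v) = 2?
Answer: 62 + 313*√17835/29 ≈ 1503.4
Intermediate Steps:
J(R) = 30 + 2*R (J(R) = 2*(R + 15) = 2*(15 + R) = 30 + 2*R)
k = √17835/29 (k = √(105*(1/87) + 20) = √(35/29 + 20) = √(615/29) = √17835/29 ≈ 4.6051)
J(16) + 313*k = (30 + 2*16) + 313*(√17835/29) = (30 + 32) + 313*√17835/29 = 62 + 313*√17835/29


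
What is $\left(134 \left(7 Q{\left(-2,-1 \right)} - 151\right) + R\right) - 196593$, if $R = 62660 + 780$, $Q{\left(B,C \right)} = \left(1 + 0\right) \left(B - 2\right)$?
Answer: $-157139$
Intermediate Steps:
$Q{\left(B,C \right)} = -2 + B$ ($Q{\left(B,C \right)} = 1 \left(-2 + B\right) = -2 + B$)
$R = 63440$
$\left(134 \left(7 Q{\left(-2,-1 \right)} - 151\right) + R\right) - 196593 = \left(134 \left(7 \left(-2 - 2\right) - 151\right) + 63440\right) - 196593 = \left(134 \left(7 \left(-4\right) - 151\right) + 63440\right) - 196593 = \left(134 \left(-28 - 151\right) + 63440\right) - 196593 = \left(134 \left(-179\right) + 63440\right) - 196593 = \left(-23986 + 63440\right) - 196593 = 39454 - 196593 = -157139$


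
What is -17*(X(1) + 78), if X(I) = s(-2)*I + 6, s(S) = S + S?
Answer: -1360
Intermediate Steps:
s(S) = 2*S
X(I) = 6 - 4*I (X(I) = (2*(-2))*I + 6 = -4*I + 6 = 6 - 4*I)
-17*(X(1) + 78) = -17*((6 - 4*1) + 78) = -17*((6 - 4) + 78) = -17*(2 + 78) = -17*80 = -1360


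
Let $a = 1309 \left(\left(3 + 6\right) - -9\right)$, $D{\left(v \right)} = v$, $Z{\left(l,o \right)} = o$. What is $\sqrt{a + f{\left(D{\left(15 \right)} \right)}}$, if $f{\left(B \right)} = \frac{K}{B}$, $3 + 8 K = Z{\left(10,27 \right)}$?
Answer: $\frac{\sqrt{589055}}{5} \approx 153.5$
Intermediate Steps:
$K = 3$ ($K = - \frac{3}{8} + \frac{1}{8} \cdot 27 = - \frac{3}{8} + \frac{27}{8} = 3$)
$f{\left(B \right)} = \frac{3}{B}$
$a = 23562$ ($a = 1309 \left(9 + 9\right) = 1309 \cdot 18 = 23562$)
$\sqrt{a + f{\left(D{\left(15 \right)} \right)}} = \sqrt{23562 + \frac{3}{15}} = \sqrt{23562 + 3 \cdot \frac{1}{15}} = \sqrt{23562 + \frac{1}{5}} = \sqrt{\frac{117811}{5}} = \frac{\sqrt{589055}}{5}$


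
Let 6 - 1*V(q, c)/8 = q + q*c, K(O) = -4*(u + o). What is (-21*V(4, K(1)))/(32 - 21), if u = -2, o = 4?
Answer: -5712/11 ≈ -519.27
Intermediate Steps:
K(O) = -8 (K(O) = -4*(-2 + 4) = -4*2 = -8)
V(q, c) = 48 - 8*q - 8*c*q (V(q, c) = 48 - 8*(q + q*c) = 48 - 8*(q + c*q) = 48 + (-8*q - 8*c*q) = 48 - 8*q - 8*c*q)
(-21*V(4, K(1)))/(32 - 21) = (-21*(48 - 8*4 - 8*(-8)*4))/(32 - 21) = -21*(48 - 32 + 256)/11 = -21*272*(1/11) = -5712*1/11 = -5712/11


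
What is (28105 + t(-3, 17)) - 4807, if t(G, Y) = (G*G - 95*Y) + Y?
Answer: 21709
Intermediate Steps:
t(G, Y) = G**2 - 94*Y (t(G, Y) = (G**2 - 95*Y) + Y = G**2 - 94*Y)
(28105 + t(-3, 17)) - 4807 = (28105 + ((-3)**2 - 94*17)) - 4807 = (28105 + (9 - 1598)) - 4807 = (28105 - 1589) - 4807 = 26516 - 4807 = 21709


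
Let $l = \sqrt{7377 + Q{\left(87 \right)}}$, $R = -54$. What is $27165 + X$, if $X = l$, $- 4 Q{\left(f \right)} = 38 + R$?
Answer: $27165 + 11 \sqrt{61} \approx 27251.0$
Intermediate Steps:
$Q{\left(f \right)} = 4$ ($Q{\left(f \right)} = - \frac{38 - 54}{4} = \left(- \frac{1}{4}\right) \left(-16\right) = 4$)
$l = 11 \sqrt{61}$ ($l = \sqrt{7377 + 4} = \sqrt{7381} = 11 \sqrt{61} \approx 85.913$)
$X = 11 \sqrt{61} \approx 85.913$
$27165 + X = 27165 + 11 \sqrt{61}$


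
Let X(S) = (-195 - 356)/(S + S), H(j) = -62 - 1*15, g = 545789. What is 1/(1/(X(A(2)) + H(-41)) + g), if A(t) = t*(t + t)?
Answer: 1783/973141771 ≈ 1.8322e-6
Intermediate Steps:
H(j) = -77 (H(j) = -62 - 15 = -77)
A(t) = 2*t² (A(t) = t*(2*t) = 2*t²)
X(S) = -551/(2*S) (X(S) = -551*1/(2*S) = -551/(2*S))
1/(1/(X(A(2)) + H(-41)) + g) = 1/(1/(-551/(2*(2*2²)) - 77) + 545789) = 1/(1/(-551/(2*(2*4)) - 77) + 545789) = 1/(1/(-551/2/8 - 77) + 545789) = 1/(1/(-551/2*⅛ - 77) + 545789) = 1/(1/(-551/16 - 77) + 545789) = 1/(1/(-1783/16) + 545789) = 1/(-16/1783 + 545789) = 1/(973141771/1783) = 1783/973141771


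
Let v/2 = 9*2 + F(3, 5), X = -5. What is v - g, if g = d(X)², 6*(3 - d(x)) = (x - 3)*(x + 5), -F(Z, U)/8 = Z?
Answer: -21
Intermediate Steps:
F(Z, U) = -8*Z
v = -12 (v = 2*(9*2 - 8*3) = 2*(18 - 24) = 2*(-6) = -12)
d(x) = 3 - (-3 + x)*(5 + x)/6 (d(x) = 3 - (x - 3)*(x + 5)/6 = 3 - (-3 + x)*(5 + x)/6)
g = 9 (g = (11/2 - ⅓*(-5) - ⅙*(-5)²)² = (11/2 + 5/3 - ⅙*25)² = (11/2 + 5/3 - 25/6)² = 3² = 9)
v - g = -12 - 1*9 = -12 - 9 = -21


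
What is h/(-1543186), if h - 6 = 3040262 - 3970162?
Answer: 464947/771593 ≈ 0.60258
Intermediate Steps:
h = -929894 (h = 6 + (3040262 - 3970162) = 6 - 929900 = -929894)
h/(-1543186) = -929894/(-1543186) = -929894*(-1/1543186) = 464947/771593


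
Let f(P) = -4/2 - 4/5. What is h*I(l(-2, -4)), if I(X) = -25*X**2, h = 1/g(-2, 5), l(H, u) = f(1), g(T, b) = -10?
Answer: 98/5 ≈ 19.600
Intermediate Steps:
f(P) = -14/5 (f(P) = -4*1/2 - 4*1/5 = -2 - 4/5 = -14/5)
l(H, u) = -14/5
h = -1/10 (h = 1/(-10) = -1/10 ≈ -0.10000)
h*I(l(-2, -4)) = -(-5)*(-14/5)**2/2 = -(-5)*196/(2*25) = -1/10*(-196) = 98/5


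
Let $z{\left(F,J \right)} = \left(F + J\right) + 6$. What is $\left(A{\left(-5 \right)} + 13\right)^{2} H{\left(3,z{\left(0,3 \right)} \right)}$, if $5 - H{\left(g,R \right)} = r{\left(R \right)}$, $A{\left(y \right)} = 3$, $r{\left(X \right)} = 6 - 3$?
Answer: $512$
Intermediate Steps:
$z{\left(F,J \right)} = 6 + F + J$
$r{\left(X \right)} = 3$
$H{\left(g,R \right)} = 2$ ($H{\left(g,R \right)} = 5 - 3 = 2$)
$\left(A{\left(-5 \right)} + 13\right)^{2} H{\left(3,z{\left(0,3 \right)} \right)} = \left(3 + 13\right)^{2} \cdot 2 = 16^{2} \cdot 2 = 256 \cdot 2 = 512$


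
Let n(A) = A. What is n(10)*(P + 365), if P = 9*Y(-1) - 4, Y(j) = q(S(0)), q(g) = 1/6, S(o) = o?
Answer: 3625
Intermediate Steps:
q(g) = ⅙
Y(j) = ⅙
P = -5/2 (P = 9*(⅙) - 4 = 3/2 - 4 = -5/2 ≈ -2.5000)
n(10)*(P + 365) = 10*(-5/2 + 365) = 10*(725/2) = 3625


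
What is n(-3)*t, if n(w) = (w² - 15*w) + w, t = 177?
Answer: 9027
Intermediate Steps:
n(w) = w² - 14*w
n(-3)*t = -3*(-14 - 3)*177 = -3*(-17)*177 = 51*177 = 9027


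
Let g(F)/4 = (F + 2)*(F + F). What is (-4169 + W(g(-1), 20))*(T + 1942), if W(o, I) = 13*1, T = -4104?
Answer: 8985272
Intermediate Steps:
g(F) = 8*F*(2 + F) (g(F) = 4*((F + 2)*(F + F)) = 4*((2 + F)*(2*F)) = 4*(2*F*(2 + F)) = 8*F*(2 + F))
W(o, I) = 13
(-4169 + W(g(-1), 20))*(T + 1942) = (-4169 + 13)*(-4104 + 1942) = -4156*(-2162) = 8985272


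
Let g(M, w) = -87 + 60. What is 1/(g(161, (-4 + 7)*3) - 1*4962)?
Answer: -1/4989 ≈ -0.00020044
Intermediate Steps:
g(M, w) = -27
1/(g(161, (-4 + 7)*3) - 1*4962) = 1/(-27 - 1*4962) = 1/(-27 - 4962) = 1/(-4989) = -1/4989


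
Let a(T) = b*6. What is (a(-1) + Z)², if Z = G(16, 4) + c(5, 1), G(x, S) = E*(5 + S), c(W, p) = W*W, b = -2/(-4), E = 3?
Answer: 3025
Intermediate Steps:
b = ½ (b = -2*(-¼) = ½ ≈ 0.50000)
c(W, p) = W²
G(x, S) = 15 + 3*S (G(x, S) = 3*(5 + S) = 15 + 3*S)
a(T) = 3 (a(T) = (½)*6 = 3)
Z = 52 (Z = (15 + 3*4) + 5² = (15 + 12) + 25 = 27 + 25 = 52)
(a(-1) + Z)² = (3 + 52)² = 55² = 3025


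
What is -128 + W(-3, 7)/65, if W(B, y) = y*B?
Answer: -8341/65 ≈ -128.32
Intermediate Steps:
W(B, y) = B*y
-128 + W(-3, 7)/65 = -128 - 3*7/65 = -128 - 21*1/65 = -128 - 21/65 = -8341/65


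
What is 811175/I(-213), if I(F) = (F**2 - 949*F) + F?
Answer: 11425/3483 ≈ 3.2802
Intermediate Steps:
I(F) = F**2 - 948*F
811175/I(-213) = 811175/((-213*(-948 - 213))) = 811175/((-213*(-1161))) = 811175/247293 = 811175*(1/247293) = 11425/3483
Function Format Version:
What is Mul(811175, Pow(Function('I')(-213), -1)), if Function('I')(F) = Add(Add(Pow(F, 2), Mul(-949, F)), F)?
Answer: Rational(11425, 3483) ≈ 3.2802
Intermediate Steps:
Function('I')(F) = Add(Pow(F, 2), Mul(-948, F))
Mul(811175, Pow(Function('I')(-213), -1)) = Mul(811175, Pow(Mul(-213, Add(-948, -213)), -1)) = Mul(811175, Pow(Mul(-213, -1161), -1)) = Mul(811175, Pow(247293, -1)) = Mul(811175, Rational(1, 247293)) = Rational(11425, 3483)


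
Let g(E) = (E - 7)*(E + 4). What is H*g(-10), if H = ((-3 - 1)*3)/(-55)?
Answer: 1224/55 ≈ 22.255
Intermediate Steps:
g(E) = (-7 + E)*(4 + E)
H = 12/55 (H = -4*3*(-1/55) = -12*(-1/55) = 12/55 ≈ 0.21818)
H*g(-10) = 12*(-28 + (-10)**2 - 3*(-10))/55 = 12*(-28 + 100 + 30)/55 = (12/55)*102 = 1224/55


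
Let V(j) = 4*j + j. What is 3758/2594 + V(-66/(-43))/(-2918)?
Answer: 117668818/81369889 ≈ 1.4461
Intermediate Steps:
V(j) = 5*j
3758/2594 + V(-66/(-43))/(-2918) = 3758/2594 + (5*(-66/(-43)))/(-2918) = 3758*(1/2594) + (5*(-66*(-1/43)))*(-1/2918) = 1879/1297 + (5*(66/43))*(-1/2918) = 1879/1297 + (330/43)*(-1/2918) = 1879/1297 - 165/62737 = 117668818/81369889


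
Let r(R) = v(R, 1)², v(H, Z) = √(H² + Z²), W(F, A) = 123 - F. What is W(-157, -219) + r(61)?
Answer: 4002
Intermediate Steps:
r(R) = 1 + R² (r(R) = (√(R² + 1²))² = (√(R² + 1))² = (√(1 + R²))² = 1 + R²)
W(-157, -219) + r(61) = (123 - 1*(-157)) + (1 + 61²) = (123 + 157) + (1 + 3721) = 280 + 3722 = 4002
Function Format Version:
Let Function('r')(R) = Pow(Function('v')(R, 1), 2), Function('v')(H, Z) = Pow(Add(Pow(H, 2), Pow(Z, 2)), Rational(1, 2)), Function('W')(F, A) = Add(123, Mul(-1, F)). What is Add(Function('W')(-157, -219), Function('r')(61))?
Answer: 4002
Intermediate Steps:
Function('r')(R) = Add(1, Pow(R, 2)) (Function('r')(R) = Pow(Pow(Add(Pow(R, 2), Pow(1, 2)), Rational(1, 2)), 2) = Pow(Pow(Add(Pow(R, 2), 1), Rational(1, 2)), 2) = Pow(Pow(Add(1, Pow(R, 2)), Rational(1, 2)), 2) = Add(1, Pow(R, 2)))
Add(Function('W')(-157, -219), Function('r')(61)) = Add(Add(123, Mul(-1, -157)), Add(1, Pow(61, 2))) = Add(Add(123, 157), Add(1, 3721)) = Add(280, 3722) = 4002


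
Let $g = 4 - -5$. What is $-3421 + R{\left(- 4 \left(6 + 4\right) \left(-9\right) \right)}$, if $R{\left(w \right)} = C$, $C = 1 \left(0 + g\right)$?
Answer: $-3412$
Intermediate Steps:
$g = 9$ ($g = 4 + 5 = 9$)
$C = 9$ ($C = 1 \left(0 + 9\right) = 1 \cdot 9 = 9$)
$R{\left(w \right)} = 9$
$-3421 + R{\left(- 4 \left(6 + 4\right) \left(-9\right) \right)} = -3421 + 9 = -3412$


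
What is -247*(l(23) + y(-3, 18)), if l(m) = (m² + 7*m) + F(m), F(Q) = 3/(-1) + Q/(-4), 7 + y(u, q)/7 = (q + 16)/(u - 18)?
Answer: -1840397/12 ≈ -1.5337e+5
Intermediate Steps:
y(u, q) = -49 + 7*(16 + q)/(-18 + u) (y(u, q) = -49 + 7*((q + 16)/(u - 18)) = -49 + 7*((16 + q)/(-18 + u)) = -49 + 7*(16 + q)/(-18 + u))
F(Q) = -3 - Q/4 (F(Q) = 3*(-1) + Q*(-¼) = -3 - Q/4)
l(m) = -3 + m² + 27*m/4 (l(m) = (m² + 7*m) + (-3 - m/4) = -3 + m² + 27*m/4)
-247*(l(23) + y(-3, 18)) = -247*((-3 + 23² + (27/4)*23) + 7*(142 + 18 - 7*(-3))/(-18 - 3)) = -247*((-3 + 529 + 621/4) + 7*(142 + 18 + 21)/(-21)) = -247*(2725/4 + 7*(-1/21)*181) = -247*(2725/4 - 181/3) = -247*7451/12 = -1840397/12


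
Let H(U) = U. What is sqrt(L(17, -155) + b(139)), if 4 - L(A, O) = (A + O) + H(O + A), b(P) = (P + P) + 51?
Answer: sqrt(609) ≈ 24.678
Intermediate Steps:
b(P) = 51 + 2*P (b(P) = 2*P + 51 = 51 + 2*P)
L(A, O) = 4 - 2*A - 2*O (L(A, O) = 4 - ((A + O) + (O + A)) = 4 - ((A + O) + (A + O)) = 4 - (2*A + 2*O) = 4 + (-2*A - 2*O) = 4 - 2*A - 2*O)
sqrt(L(17, -155) + b(139)) = sqrt((4 - 2*17 - 2*(-155)) + (51 + 2*139)) = sqrt((4 - 34 + 310) + (51 + 278)) = sqrt(280 + 329) = sqrt(609)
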